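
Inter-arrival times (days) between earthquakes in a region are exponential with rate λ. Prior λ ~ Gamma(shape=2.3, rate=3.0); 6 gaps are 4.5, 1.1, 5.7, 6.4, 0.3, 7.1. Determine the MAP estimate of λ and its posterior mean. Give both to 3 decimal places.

MAP = 0.260, posterior mean = 0.295

Σ times = 25.1. Posterior: Gamma(shape = 2.3+6 = 8.3, rate = 3.0+25.1 = 28.1).
Mode = (α−1)/β = 7.3/28.1 = 0.260.
Mean = α/β = 8.3/28.1 = 0.295.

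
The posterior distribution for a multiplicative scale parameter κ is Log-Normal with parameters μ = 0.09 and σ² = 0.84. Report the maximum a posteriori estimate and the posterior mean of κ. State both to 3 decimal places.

Mode = exp(μ − σ²) = exp(-0.75) = 0.472.
Mean = exp(μ + σ²/2) = exp(0.510) = 1.665.
Mean > mode: the posterior has a right tail.

MAP = 0.472, posterior mean = 1.665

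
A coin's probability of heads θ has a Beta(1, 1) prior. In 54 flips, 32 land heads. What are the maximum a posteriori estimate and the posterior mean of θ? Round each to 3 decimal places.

θ_MAP = 0.593, E[θ|data] = 0.589

Posterior: Beta(1+32, 1+22) = Beta(33, 23).
Mode = (33−1)/(33+23−2) = 32/54 = 0.593.
Mean = 33/(33+23) = 33/56 = 0.589.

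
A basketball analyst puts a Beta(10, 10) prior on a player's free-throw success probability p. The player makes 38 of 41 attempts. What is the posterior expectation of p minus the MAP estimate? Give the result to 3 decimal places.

Posterior: Beta(10+38, 10+3) = Beta(48, 13).
Mode = (48−1)/(48+13−2) = 47/59 = 0.797.
Mean = 48/(48+13) = 48/61 = 0.787.
Difference = 0.787 − 0.797 = -0.010.
Mode > mean: the posterior has a left tail.

-0.010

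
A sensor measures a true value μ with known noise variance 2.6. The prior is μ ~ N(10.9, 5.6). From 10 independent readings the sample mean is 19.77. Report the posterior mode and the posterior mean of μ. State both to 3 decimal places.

Posterior for μ is Normal. Precision-weighted mean: (1/5.6·10.9 + 10/2.6·19.77) / (1/5.6 + 10/2.6) = 19.376.
A Normal posterior is symmetric, so mode = mean.

μ_MAP = 19.376, E[μ|data] = 19.376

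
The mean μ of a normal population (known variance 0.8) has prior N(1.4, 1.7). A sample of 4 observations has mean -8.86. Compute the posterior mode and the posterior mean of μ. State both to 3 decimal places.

Posterior for μ is Normal. Precision-weighted mean: (1/1.7·1.4 + 4/0.8·-8.86) / (1/1.7 + 4/0.8) = -7.780.
A Normal posterior is symmetric, so mode = mean.

MAP = -7.780; posterior mean = -7.780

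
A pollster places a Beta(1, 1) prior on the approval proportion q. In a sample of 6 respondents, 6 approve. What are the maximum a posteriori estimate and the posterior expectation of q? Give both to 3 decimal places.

MAP = 1.000; posterior mean = 0.875

Posterior: Beta(1+6, 1+0) = Beta(7, 1).
Since β = 1 ≤ 1 and α > 1, the Beta density is monotone increasing on [0,1]; the mode is at 1.
Mean = 7/(7+1) = 0.875.
Mode > mean: the posterior has a left tail.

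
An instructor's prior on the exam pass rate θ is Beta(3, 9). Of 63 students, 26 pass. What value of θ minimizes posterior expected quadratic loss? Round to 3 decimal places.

0.387

Posterior: Beta(3+26, 9+37) = Beta(29, 46).
Mode = (29−1)/(29+46−2) = 28/73 = 0.384.
Mean = 29/(29+46) = 29/75 = 0.387.
Quadratic loss ⇒ the optimal estimator is the posterior mean.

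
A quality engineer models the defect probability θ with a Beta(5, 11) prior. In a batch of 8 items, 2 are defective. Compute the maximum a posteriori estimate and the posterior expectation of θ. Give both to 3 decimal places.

Posterior: Beta(5+2, 11+6) = Beta(7, 17).
Mode = (7−1)/(7+17−2) = 6/22 = 0.273.
Mean = 7/(7+17) = 7/24 = 0.292.

MAP: 0.273. Posterior mean: 0.292.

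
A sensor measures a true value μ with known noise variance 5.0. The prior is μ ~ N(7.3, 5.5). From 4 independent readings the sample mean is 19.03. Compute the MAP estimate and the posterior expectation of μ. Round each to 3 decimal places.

MAP = 16.858; posterior mean = 16.858

Posterior for μ is Normal. Precision-weighted mean: (1/5.5·7.3 + 4/5.0·19.03) / (1/5.5 + 4/5.0) = 16.858.
A Normal posterior is symmetric, so mode = mean.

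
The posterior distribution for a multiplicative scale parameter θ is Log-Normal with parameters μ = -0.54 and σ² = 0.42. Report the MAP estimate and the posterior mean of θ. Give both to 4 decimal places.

MAP = 0.3829, posterior mean = 0.7189

Mode = exp(μ − σ²) = exp(-0.96) = 0.3829.
Mean = exp(μ + σ²/2) = exp(-0.330) = 0.7189.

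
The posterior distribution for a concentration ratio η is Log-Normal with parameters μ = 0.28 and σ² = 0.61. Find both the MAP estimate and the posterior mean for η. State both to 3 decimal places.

MAP estimate = 0.719, posterior mean = 1.795

Mode = exp(μ − σ²) = exp(-0.33) = 0.719.
Mean = exp(μ + σ²/2) = exp(0.585) = 1.795.
Mean > mode: the posterior has a right tail.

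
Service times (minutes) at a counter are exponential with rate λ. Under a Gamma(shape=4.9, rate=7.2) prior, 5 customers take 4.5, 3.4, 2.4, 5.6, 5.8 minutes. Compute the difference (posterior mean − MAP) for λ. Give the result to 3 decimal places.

Σ times = 21.7. Posterior: Gamma(shape = 4.9+5 = 9.9, rate = 7.2+21.7 = 28.9).
Mode = (α−1)/β = 8.9/28.9 = 0.308.
Mean = α/β = 9.9/28.9 = 0.343.
Difference = 0.343 − 0.308 = 0.035.
The mean is pulled above the mode by the posterior's right skew.

0.035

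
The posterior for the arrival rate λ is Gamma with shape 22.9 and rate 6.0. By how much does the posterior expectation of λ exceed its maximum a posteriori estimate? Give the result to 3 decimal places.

0.167

Mode = (α−1)/β = 21.9/6.0 = 3.650.
Mean = α/β = 22.9/6.0 = 3.817.
Difference = 3.817 − 3.650 = 0.167.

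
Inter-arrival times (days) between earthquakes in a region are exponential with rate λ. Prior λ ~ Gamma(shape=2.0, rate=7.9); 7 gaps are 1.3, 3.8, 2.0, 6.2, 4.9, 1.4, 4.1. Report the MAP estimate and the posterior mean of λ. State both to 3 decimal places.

Σ times = 23.7. Posterior: Gamma(shape = 2.0+7 = 9.0, rate = 7.9+23.7 = 31.6).
Mode = (α−1)/β = 8.0/31.6 = 0.253.
Mean = α/β = 9.0/31.6 = 0.285.

MAP: 0.253. Posterior mean: 0.285.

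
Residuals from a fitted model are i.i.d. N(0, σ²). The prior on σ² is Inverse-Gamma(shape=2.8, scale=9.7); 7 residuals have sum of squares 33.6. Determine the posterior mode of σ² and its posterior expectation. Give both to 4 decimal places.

Posterior: Inverse-Gamma(shape = 2.8+7/2 = 6.3, scale = 9.7+33.6/2 = 26.5).
Mode = β/(α+1) = 26.5/7.3 = 3.6301.
Mean = β/(α−1) = 26.5/5.3 = 5.0000.

σ²_MAP = 3.6301, E[σ²|data] = 5.0000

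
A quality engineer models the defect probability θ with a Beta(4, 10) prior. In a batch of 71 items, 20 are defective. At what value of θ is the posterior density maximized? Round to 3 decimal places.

Posterior: Beta(4+20, 10+51) = Beta(24, 61).
Mode = (24−1)/(24+61−2) = 23/83 = 0.277.
Mean = 24/(24+61) = 24/85 = 0.282.
This is the posterior mode — the MAP estimate.

0.277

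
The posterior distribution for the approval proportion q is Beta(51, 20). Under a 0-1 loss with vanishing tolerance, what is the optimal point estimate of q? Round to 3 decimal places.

Mode = (51−1)/(51+20−2) = 50/69 = 0.725.
Mean = 51/(51+20) = 51/71 = 0.718.
This is the posterior mode — the MAP estimate.

0.725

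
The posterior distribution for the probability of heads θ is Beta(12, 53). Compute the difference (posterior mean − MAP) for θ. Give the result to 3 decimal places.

0.010

Mode = (12−1)/(12+53−2) = 11/63 = 0.175.
Mean = 12/(12+53) = 12/65 = 0.185.
Difference = 0.185 − 0.175 = 0.010.
The posterior is right-skewed, so the mean exceeds the mode.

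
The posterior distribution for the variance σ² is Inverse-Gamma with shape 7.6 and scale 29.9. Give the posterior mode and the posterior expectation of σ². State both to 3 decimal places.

Mode = β/(α+1) = 29.9/8.6 = 3.477.
Mean = β/(α−1) = 29.9/6.6 = 4.530.

σ²_MAP = 3.477, E[σ²|data] = 4.530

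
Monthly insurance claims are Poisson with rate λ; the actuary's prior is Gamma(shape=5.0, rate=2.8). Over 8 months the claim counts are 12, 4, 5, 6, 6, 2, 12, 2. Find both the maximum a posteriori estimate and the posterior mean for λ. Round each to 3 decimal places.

Σ counts = 49. Posterior: Gamma(shape = 5.0+49 = 54.0, rate = 2.8+8 = 10.8).
Mode = (α−1)/β = 53.0/10.8 = 4.907.
Mean = α/β = 54.0/10.8 = 5.000.
Mean > mode: the posterior has a right tail.

MAP = 4.907, posterior mean = 5.000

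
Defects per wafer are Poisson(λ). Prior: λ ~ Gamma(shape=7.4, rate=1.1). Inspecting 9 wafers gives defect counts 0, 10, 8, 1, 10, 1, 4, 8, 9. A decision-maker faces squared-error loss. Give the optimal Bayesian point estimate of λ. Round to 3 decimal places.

Σ counts = 51. Posterior: Gamma(shape = 7.4+51 = 58.4, rate = 1.1+9 = 10.1).
Mode = (α−1)/β = 57.4/10.1 = 5.683.
Mean = α/β = 58.4/10.1 = 5.782.
Squared-error loss ⇒ the optimal estimator is the posterior mean.

5.782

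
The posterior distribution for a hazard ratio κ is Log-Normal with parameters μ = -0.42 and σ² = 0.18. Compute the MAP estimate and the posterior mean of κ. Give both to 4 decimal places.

Mode = exp(μ − σ²) = exp(-0.60) = 0.5488.
Mean = exp(μ + σ²/2) = exp(-0.330) = 0.7189.
Right-skewed posterior ⇒ mode < mean.

MAP estimate = 0.5488, posterior mean = 0.7189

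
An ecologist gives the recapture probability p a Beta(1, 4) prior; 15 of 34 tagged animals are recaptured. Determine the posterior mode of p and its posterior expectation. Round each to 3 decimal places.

Posterior: Beta(1+15, 4+19) = Beta(16, 23).
Mode = (16−1)/(16+23−2) = 15/37 = 0.405.
Mean = 16/(16+23) = 16/39 = 0.410.

MAP = 0.405; posterior mean = 0.410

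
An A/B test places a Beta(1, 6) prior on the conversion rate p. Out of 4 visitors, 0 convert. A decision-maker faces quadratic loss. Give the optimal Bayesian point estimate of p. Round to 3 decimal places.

Posterior: Beta(1+0, 6+4) = Beta(1, 10).
Since α = 1 ≤ 1 and β > 1, the Beta density is monotone decreasing on [0,1]; the mode is at 0.
Mean = 1/(1+10) = 0.091.
Quadratic loss ⇒ the optimal estimator is the posterior mean.

0.091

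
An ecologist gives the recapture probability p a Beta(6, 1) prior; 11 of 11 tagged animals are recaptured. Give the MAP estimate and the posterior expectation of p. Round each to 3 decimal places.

Posterior: Beta(6+11, 1+0) = Beta(17, 1).
Since β = 1 ≤ 1 and α > 1, the Beta density is monotone increasing on [0,1]; the mode is at 1.
Mean = 17/(17+1) = 0.944.
The mean is pulled below the mode by the posterior's left skew.

MAP estimate = 1.000, posterior expectation = 0.944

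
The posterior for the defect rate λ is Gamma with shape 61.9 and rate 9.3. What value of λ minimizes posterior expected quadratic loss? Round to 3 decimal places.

Mode = (α−1)/β = 60.9/9.3 = 6.548.
Mean = α/β = 61.9/9.3 = 6.656.
Quadratic loss ⇒ the optimal estimator is the posterior mean.

6.656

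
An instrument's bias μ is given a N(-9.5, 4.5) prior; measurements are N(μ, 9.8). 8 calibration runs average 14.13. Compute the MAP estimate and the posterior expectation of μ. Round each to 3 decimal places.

Posterior for μ is Normal. Precision-weighted mean: (1/4.5·-9.5 + 8/9.8·14.13) / (1/4.5 + 8/9.8) = 9.074.
A Normal posterior is symmetric, so mode = mean.

MAP = 9.074; posterior mean = 9.074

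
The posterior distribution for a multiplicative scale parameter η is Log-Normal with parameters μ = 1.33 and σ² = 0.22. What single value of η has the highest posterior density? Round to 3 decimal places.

Mode = exp(μ − σ²) = exp(1.11) = 3.034.
Mean = exp(μ + σ²/2) = exp(1.440) = 4.221.
This is the posterior mode — the MAP estimate.

3.034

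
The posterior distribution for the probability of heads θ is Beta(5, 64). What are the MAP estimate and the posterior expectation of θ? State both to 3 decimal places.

MAP estimate = 0.060, posterior expectation = 0.072

Mode = (5−1)/(5+64−2) = 4/67 = 0.060.
Mean = 5/(5+64) = 5/69 = 0.072.
Right-skewed posterior ⇒ mode < mean.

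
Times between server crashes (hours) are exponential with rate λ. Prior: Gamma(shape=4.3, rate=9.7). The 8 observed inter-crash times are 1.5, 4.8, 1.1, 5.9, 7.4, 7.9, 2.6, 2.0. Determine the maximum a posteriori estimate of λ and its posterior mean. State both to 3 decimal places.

MAP: 0.263. Posterior mean: 0.287.

Σ times = 33.2. Posterior: Gamma(shape = 4.3+8 = 12.3, rate = 9.7+33.2 = 42.9).
Mode = (α−1)/β = 11.3/42.9 = 0.263.
Mean = α/β = 12.3/42.9 = 0.287.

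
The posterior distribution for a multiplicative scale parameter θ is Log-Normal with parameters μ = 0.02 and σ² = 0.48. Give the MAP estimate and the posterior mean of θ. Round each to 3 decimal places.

MAP: 0.631. Posterior mean: 1.297.

Mode = exp(μ − σ²) = exp(-0.46) = 0.631.
Mean = exp(μ + σ²/2) = exp(0.260) = 1.297.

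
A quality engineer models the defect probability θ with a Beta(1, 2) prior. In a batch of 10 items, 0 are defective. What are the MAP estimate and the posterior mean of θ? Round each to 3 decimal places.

Posterior: Beta(1+0, 2+10) = Beta(1, 12).
Since α = 1 ≤ 1 and β > 1, the Beta density is monotone decreasing on [0,1]; the mode is at 0.
Mean = 1/(1+12) = 0.077.

MAP = 0.000, posterior mean = 0.077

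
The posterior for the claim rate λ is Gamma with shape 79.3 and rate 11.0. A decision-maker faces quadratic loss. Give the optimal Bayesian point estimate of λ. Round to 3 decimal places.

7.209

Mode = (α−1)/β = 78.3/11.0 = 7.118.
Mean = α/β = 79.3/11.0 = 7.209.
Quadratic loss ⇒ the optimal estimator is the posterior mean.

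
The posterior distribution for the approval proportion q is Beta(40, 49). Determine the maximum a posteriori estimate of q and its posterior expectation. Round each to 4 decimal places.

MAP = 0.4483, posterior mean = 0.4494

Mode = (40−1)/(40+49−2) = 39/87 = 0.4483.
Mean = 40/(40+49) = 40/89 = 0.4494.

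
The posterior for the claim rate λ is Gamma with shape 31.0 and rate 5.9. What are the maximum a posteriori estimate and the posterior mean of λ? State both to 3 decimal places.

MAP = 5.085, posterior mean = 5.254

Mode = (α−1)/β = 30.0/5.9 = 5.085.
Mean = α/β = 31.0/5.9 = 5.254.
The mean is pulled above the mode by the posterior's right skew.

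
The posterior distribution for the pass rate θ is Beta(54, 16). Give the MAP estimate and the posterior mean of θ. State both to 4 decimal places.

Mode = (54−1)/(54+16−2) = 53/68 = 0.7794.
Mean = 54/(54+16) = 54/70 = 0.7714.
The posterior is left-skewed, so the mode exceeds the mean.

MAP: 0.7794. Posterior mean: 0.7714.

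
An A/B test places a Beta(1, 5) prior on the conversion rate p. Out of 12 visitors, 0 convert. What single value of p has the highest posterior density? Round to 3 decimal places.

Posterior: Beta(1+0, 5+12) = Beta(1, 17).
Since α = 1 ≤ 1 and β > 1, the Beta density is monotone decreasing on [0,1]; the mode is at 0.
Mean = 1/(1+17) = 0.056.
This is the posterior mode — the MAP estimate.

0.000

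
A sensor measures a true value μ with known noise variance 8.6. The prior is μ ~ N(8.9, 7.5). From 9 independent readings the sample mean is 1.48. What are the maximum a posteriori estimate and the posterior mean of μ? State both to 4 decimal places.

Posterior for μ is Normal. Precision-weighted mean: (1/7.5·8.9 + 9/8.6·1.48) / (1/7.5 + 9/8.6) = 2.3185.
A Normal posterior is symmetric, so mode = mean.

MAP: 2.3185. Posterior mean: 2.3185.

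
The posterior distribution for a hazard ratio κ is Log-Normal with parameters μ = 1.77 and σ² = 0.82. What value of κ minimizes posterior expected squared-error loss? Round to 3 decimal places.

8.846

Mode = exp(μ − σ²) = exp(0.95) = 2.586.
Mean = exp(μ + σ²/2) = exp(2.180) = 8.846.
Squared-error loss ⇒ the optimal estimator is the posterior mean.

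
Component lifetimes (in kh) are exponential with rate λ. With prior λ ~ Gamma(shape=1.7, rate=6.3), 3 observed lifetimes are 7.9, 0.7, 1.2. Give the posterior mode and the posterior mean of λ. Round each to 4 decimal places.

Σ times = 9.8. Posterior: Gamma(shape = 1.7+3 = 4.7, rate = 6.3+9.8 = 16.1).
Mode = (α−1)/β = 3.7/16.1 = 0.2298.
Mean = α/β = 4.7/16.1 = 0.2919.

MAP = 0.2298; posterior mean = 0.2919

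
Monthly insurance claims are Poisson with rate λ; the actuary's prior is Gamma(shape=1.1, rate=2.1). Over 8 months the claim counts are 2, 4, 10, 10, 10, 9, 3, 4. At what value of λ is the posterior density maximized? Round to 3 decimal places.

5.158

Σ counts = 52. Posterior: Gamma(shape = 1.1+52 = 53.1, rate = 2.1+8 = 10.1).
Mode = (α−1)/β = 52.1/10.1 = 5.158.
Mean = α/β = 53.1/10.1 = 5.257.
This is the posterior mode — the MAP estimate.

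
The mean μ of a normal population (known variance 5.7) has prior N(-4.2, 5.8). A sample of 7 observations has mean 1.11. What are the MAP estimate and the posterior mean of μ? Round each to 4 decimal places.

μ_MAP = 0.4563, E[μ|data] = 0.4563

Posterior for μ is Normal. Precision-weighted mean: (1/5.8·-4.2 + 7/5.7·1.11) / (1/5.8 + 7/5.7) = 0.4563.
A Normal posterior is symmetric, so mode = mean.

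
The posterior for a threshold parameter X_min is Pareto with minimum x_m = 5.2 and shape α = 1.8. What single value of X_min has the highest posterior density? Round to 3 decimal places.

The Pareto density is strictly decreasing on [x_m, ∞), so the mode is x_m = 5.200.
Mean = α·x_m/(α−1) = 1.8·5.2/0.8 = 11.700.
This is the posterior mode — the MAP estimate.

5.200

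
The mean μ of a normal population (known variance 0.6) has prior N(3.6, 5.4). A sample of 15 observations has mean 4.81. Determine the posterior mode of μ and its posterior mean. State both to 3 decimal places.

Posterior for μ is Normal. Precision-weighted mean: (1/5.4·3.6 + 15/0.6·4.81) / (1/5.4 + 15/0.6) = 4.801.
A Normal posterior is symmetric, so mode = mean.

MAP = 4.801, posterior mean = 4.801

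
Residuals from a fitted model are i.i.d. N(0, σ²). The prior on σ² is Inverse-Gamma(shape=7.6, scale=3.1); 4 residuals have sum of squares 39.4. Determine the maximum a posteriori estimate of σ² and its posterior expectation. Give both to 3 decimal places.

Posterior: Inverse-Gamma(shape = 7.6+4/2 = 9.6, scale = 3.1+39.4/2 = 22.8).
Mode = β/(α+1) = 22.8/10.6 = 2.151.
Mean = β/(α−1) = 22.8/8.6 = 2.651.
Right-skewed posterior ⇒ mode < mean.

σ²_MAP = 2.151, E[σ²|data] = 2.651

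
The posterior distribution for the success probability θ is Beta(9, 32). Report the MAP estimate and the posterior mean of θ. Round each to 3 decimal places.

MAP: 0.205. Posterior mean: 0.220.

Mode = (9−1)/(9+32−2) = 8/39 = 0.205.
Mean = 9/(9+32) = 9/41 = 0.220.
The posterior is right-skewed, so the mean exceeds the mode.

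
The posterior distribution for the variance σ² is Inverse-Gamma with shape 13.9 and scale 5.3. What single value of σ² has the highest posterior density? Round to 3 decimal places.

0.356

Mode = β/(α+1) = 5.3/14.9 = 0.356.
Mean = β/(α−1) = 5.3/12.9 = 0.411.
This is the posterior mode — the MAP estimate.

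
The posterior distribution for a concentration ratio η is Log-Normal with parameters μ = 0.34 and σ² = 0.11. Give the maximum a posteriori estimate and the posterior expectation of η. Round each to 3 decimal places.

Mode = exp(μ − σ²) = exp(0.23) = 1.259.
Mean = exp(μ + σ²/2) = exp(0.395) = 1.484.

MAP: 1.259. Posterior mean: 1.484.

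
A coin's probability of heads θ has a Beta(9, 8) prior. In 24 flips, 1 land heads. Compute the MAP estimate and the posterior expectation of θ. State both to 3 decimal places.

MAP = 0.231, posterior mean = 0.244

Posterior: Beta(9+1, 8+23) = Beta(10, 31).
Mode = (10−1)/(10+31−2) = 9/39 = 0.231.
Mean = 10/(10+31) = 10/41 = 0.244.
Right-skewed posterior ⇒ mode < mean.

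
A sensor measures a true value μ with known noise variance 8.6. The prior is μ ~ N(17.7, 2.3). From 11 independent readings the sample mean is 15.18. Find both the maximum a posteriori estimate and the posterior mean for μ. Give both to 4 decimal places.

μ_MAP = 15.8193, E[μ|data] = 15.8193

Posterior for μ is Normal. Precision-weighted mean: (1/2.3·17.7 + 11/8.6·15.18) / (1/2.3 + 11/8.6) = 15.8193.
A Normal posterior is symmetric, so mode = mean.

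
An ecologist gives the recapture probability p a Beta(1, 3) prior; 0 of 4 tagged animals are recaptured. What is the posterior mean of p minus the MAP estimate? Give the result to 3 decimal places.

0.125

Posterior: Beta(1+0, 3+4) = Beta(1, 7).
Since α = 1 ≤ 1 and β > 1, the Beta density is monotone decreasing on [0,1]; the mode is at 0.
Mean = 1/(1+7) = 0.125.
Difference = 0.125 − 0.000 = 0.125.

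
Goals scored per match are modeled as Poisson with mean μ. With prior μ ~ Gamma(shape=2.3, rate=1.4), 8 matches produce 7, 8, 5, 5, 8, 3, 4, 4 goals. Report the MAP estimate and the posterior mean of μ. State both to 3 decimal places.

Σ counts = 44. Posterior: Gamma(shape = 2.3+44 = 46.3, rate = 1.4+8 = 9.4).
Mode = (α−1)/β = 45.3/9.4 = 4.819.
Mean = α/β = 46.3/9.4 = 4.926.

MAP = 4.819; posterior mean = 4.926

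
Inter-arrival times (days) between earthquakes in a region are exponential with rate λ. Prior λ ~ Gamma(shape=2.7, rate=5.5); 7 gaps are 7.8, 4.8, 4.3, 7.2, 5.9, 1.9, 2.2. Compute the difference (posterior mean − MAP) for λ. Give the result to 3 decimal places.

Σ times = 34.1. Posterior: Gamma(shape = 2.7+7 = 9.7, rate = 5.5+34.1 = 39.6).
Mode = (α−1)/β = 8.7/39.6 = 0.220.
Mean = α/β = 9.7/39.6 = 0.245.
Difference = 0.245 − 0.220 = 0.025.
Mean > mode: the posterior has a right tail.

0.025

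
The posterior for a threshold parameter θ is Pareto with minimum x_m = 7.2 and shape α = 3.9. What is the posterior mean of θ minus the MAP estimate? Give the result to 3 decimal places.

2.483

The Pareto density is strictly decreasing on [x_m, ∞), so the mode is x_m = 7.200.
Mean = α·x_m/(α−1) = 3.9·7.2/2.9 = 9.683.
Difference = 9.683 − 7.200 = 2.483.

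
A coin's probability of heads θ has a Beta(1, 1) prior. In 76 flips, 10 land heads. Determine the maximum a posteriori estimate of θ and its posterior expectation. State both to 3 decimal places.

MAP: 0.132. Posterior mean: 0.141.

Posterior: Beta(1+10, 1+66) = Beta(11, 67).
Mode = (11−1)/(11+67−2) = 10/76 = 0.132.
Mean = 11/(11+67) = 11/78 = 0.141.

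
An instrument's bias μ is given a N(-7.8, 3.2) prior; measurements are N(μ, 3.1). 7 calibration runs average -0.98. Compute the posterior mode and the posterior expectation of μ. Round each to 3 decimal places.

MAP: -1.809. Posterior mean: -1.809.

Posterior for μ is Normal. Precision-weighted mean: (1/3.2·-7.8 + 7/3.1·-0.98) / (1/3.2 + 7/3.1) = -1.809.
A Normal posterior is symmetric, so mode = mean.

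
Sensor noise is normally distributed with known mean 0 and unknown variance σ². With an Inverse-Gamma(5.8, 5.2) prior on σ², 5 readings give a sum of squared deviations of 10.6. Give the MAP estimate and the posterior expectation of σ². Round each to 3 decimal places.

MAP estimate = 1.129, posterior expectation = 1.438

Posterior: Inverse-Gamma(shape = 5.8+5/2 = 8.3, scale = 5.2+10.6/2 = 10.5).
Mode = β/(α+1) = 10.5/9.3 = 1.129.
Mean = β/(α−1) = 10.5/7.3 = 1.438.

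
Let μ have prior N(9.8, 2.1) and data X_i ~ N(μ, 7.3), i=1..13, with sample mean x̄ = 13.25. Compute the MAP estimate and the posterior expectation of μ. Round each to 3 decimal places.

Posterior for μ is Normal. Precision-weighted mean: (1/2.1·9.8 + 13/7.3·13.25) / (1/2.1 + 13/7.3) = 12.522.
A Normal posterior is symmetric, so mode = mean.

MAP = 12.522, posterior mean = 12.522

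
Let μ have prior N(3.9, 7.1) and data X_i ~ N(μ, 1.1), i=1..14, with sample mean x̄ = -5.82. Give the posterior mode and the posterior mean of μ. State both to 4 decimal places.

Posterior for μ is Normal. Precision-weighted mean: (1/7.1·3.9 + 14/1.1·-5.82) / (1/7.1 + 14/1.1) = -5.7136.
A Normal posterior is symmetric, so mode = mean.

MAP = -5.7136, posterior mean = -5.7136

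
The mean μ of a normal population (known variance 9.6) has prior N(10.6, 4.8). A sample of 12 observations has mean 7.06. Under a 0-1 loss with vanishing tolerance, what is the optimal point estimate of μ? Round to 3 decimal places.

7.566

Posterior for μ is Normal. Precision-weighted mean: (1/4.8·10.6 + 12/9.6·7.06) / (1/4.8 + 12/9.6) = 7.566.
A Normal posterior is symmetric, so mode = mean.
This is the posterior mode — the MAP estimate.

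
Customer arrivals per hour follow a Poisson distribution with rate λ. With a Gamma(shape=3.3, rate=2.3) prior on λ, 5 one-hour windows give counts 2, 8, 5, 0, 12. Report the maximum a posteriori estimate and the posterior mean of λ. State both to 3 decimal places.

MAP: 4.014. Posterior mean: 4.151.

Σ counts = 27. Posterior: Gamma(shape = 3.3+27 = 30.3, rate = 2.3+5 = 7.3).
Mode = (α−1)/β = 29.3/7.3 = 4.014.
Mean = α/β = 30.3/7.3 = 4.151.
The mean is pulled above the mode by the posterior's right skew.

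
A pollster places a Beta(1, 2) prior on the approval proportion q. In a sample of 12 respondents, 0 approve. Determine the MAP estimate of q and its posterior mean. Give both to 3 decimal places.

MAP: 0.000. Posterior mean: 0.067.

Posterior: Beta(1+0, 2+12) = Beta(1, 14).
Since α = 1 ≤ 1 and β > 1, the Beta density is monotone decreasing on [0,1]; the mode is at 0.
Mean = 1/(1+14) = 0.067.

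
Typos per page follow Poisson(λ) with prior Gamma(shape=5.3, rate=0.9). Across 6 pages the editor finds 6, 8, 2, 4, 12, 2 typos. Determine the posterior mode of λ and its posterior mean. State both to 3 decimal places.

Σ counts = 34. Posterior: Gamma(shape = 5.3+34 = 39.3, rate = 0.9+6 = 6.9).
Mode = (α−1)/β = 38.3/6.9 = 5.551.
Mean = α/β = 39.3/6.9 = 5.696.
Mean > mode: the posterior has a right tail.

MAP: 5.551. Posterior mean: 5.696.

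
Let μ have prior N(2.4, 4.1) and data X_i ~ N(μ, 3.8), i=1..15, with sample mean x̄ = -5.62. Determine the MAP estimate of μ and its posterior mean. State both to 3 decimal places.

MAP: -5.153. Posterior mean: -5.153.

Posterior for μ is Normal. Precision-weighted mean: (1/4.1·2.4 + 15/3.8·-5.62) / (1/4.1 + 15/3.8) = -5.153.
A Normal posterior is symmetric, so mode = mean.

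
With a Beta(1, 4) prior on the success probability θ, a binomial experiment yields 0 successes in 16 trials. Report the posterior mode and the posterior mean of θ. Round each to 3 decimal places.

Posterior: Beta(1+0, 4+16) = Beta(1, 20).
Since α = 1 ≤ 1 and β > 1, the Beta density is monotone decreasing on [0,1]; the mode is at 0.
Mean = 1/(1+20) = 0.048.

MAP = 0.000; posterior mean = 0.048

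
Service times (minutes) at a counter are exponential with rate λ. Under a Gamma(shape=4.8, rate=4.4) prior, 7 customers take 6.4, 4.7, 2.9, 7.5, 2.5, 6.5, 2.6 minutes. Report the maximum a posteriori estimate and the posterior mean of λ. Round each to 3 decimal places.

λ_MAP = 0.288, E[λ|data] = 0.315

Σ times = 33.1. Posterior: Gamma(shape = 4.8+7 = 11.8, rate = 4.4+33.1 = 37.5).
Mode = (α−1)/β = 10.8/37.5 = 0.288.
Mean = α/β = 11.8/37.5 = 0.315.
Mean > mode: the posterior has a right tail.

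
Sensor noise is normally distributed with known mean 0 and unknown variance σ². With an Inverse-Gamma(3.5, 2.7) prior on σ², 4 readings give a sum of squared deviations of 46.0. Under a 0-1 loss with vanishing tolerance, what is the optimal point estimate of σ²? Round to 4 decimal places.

Posterior: Inverse-Gamma(shape = 3.5+4/2 = 5.5, scale = 2.7+46.0/2 = 25.7).
Mode = β/(α+1) = 25.7/6.5 = 3.9538.
Mean = β/(α−1) = 25.7/4.5 = 5.7111.
This is the posterior mode — the MAP estimate.

3.9538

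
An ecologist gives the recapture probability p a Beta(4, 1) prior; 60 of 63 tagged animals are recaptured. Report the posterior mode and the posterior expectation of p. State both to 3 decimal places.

Posterior: Beta(4+60, 1+3) = Beta(64, 4).
Mode = (64−1)/(64+4−2) = 63/66 = 0.955.
Mean = 64/(64+4) = 64/68 = 0.941.
The posterior is left-skewed, so the mode exceeds the mean.

MAP = 0.955; posterior mean = 0.941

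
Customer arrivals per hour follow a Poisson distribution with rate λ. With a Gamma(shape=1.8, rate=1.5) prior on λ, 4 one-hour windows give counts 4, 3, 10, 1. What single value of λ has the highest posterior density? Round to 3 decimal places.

Σ counts = 18. Posterior: Gamma(shape = 1.8+18 = 19.8, rate = 1.5+4 = 5.5).
Mode = (α−1)/β = 18.8/5.5 = 3.418.
Mean = α/β = 19.8/5.5 = 3.600.
This is the posterior mode — the MAP estimate.

3.418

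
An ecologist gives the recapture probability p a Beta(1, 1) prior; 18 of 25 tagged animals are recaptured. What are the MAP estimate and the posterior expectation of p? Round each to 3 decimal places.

Posterior: Beta(1+18, 1+7) = Beta(19, 8).
Mode = (19−1)/(19+8−2) = 18/25 = 0.720.
With a flat prior the MAP equals the MLE, 18/25.
Mean = 19/(19+8) = 19/27 = 0.704.

p_MAP = 0.720, E[p|data] = 0.704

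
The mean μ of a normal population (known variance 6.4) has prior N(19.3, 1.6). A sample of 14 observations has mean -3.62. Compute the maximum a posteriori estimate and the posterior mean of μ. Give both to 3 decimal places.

MAP = 1.473; posterior mean = 1.473

Posterior for μ is Normal. Precision-weighted mean: (1/1.6·19.3 + 14/6.4·-3.62) / (1/1.6 + 14/6.4) = 1.473.
A Normal posterior is symmetric, so mode = mean.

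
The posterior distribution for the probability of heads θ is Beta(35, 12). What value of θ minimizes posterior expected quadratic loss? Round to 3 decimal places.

Mode = (35−1)/(35+12−2) = 34/45 = 0.756.
Mean = 35/(35+12) = 35/47 = 0.745.
Quadratic loss ⇒ the optimal estimator is the posterior mean.

0.745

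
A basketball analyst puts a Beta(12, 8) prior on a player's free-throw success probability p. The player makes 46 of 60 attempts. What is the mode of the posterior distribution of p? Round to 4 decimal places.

0.7308

Posterior: Beta(12+46, 8+14) = Beta(58, 22).
Mode = (58−1)/(58+22−2) = 57/78 = 0.7308.
Mean = 58/(58+22) = 58/80 = 0.7250.
This is the posterior mode — the MAP estimate.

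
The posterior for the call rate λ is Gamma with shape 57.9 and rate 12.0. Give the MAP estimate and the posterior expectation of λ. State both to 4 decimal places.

Mode = (α−1)/β = 56.9/12.0 = 4.7417.
Mean = α/β = 57.9/12.0 = 4.8250.
Right-skewed posterior ⇒ mode < mean.

MAP: 4.7417. Posterior mean: 4.8250.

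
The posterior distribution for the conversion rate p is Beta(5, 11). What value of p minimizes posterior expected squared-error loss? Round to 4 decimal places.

0.3125

Mode = (5−1)/(5+11−2) = 4/14 = 0.2857.
Mean = 5/(5+11) = 5/16 = 0.3125.
Squared-error loss ⇒ the optimal estimator is the posterior mean.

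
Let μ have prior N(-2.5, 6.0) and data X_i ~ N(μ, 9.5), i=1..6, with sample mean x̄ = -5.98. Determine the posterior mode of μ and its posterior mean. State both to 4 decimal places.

Posterior for μ is Normal. Precision-weighted mean: (1/6.0·-2.5 + 6/9.5·-5.98) / (1/6.0 + 6/9.5) = -5.2534.
A Normal posterior is symmetric, so mode = mean.

MAP = -5.2534, posterior mean = -5.2534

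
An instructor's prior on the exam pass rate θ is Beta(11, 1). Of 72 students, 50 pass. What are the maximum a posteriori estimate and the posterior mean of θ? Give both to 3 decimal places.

Posterior: Beta(11+50, 1+22) = Beta(61, 23).
Mode = (61−1)/(61+23−2) = 60/82 = 0.732.
Mean = 61/(61+23) = 61/84 = 0.726.

θ_MAP = 0.732, E[θ|data] = 0.726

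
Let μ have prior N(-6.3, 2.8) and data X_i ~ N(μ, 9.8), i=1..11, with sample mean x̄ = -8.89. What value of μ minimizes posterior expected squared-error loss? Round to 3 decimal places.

-8.265

Posterior for μ is Normal. Precision-weighted mean: (1/2.8·-6.3 + 11/9.8·-8.89) / (1/2.8 + 11/9.8) = -8.265.
A Normal posterior is symmetric, so mode = mean.
Squared-error loss ⇒ the optimal estimator is the posterior mean.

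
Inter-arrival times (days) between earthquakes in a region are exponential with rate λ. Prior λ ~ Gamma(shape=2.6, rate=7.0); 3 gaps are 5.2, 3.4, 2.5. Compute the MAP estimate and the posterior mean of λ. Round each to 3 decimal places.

Σ times = 11.1. Posterior: Gamma(shape = 2.6+3 = 5.6, rate = 7.0+11.1 = 18.1).
Mode = (α−1)/β = 4.6/18.1 = 0.254.
Mean = α/β = 5.6/18.1 = 0.309.

MAP: 0.254. Posterior mean: 0.309.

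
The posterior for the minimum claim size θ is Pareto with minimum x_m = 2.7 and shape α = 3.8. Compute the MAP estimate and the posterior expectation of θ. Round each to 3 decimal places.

MAP = 2.700; posterior mean = 3.664

The Pareto density is strictly decreasing on [x_m, ∞), so the mode is x_m = 2.700.
Mean = α·x_m/(α−1) = 3.8·2.7/2.8 = 3.664.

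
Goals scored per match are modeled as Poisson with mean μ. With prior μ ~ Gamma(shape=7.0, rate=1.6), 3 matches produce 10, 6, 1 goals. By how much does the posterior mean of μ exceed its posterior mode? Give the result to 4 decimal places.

Σ counts = 17. Posterior: Gamma(shape = 7.0+17 = 24.0, rate = 1.6+3 = 4.6).
Mode = (α−1)/β = 23.0/4.6 = 5.0000.
Mean = α/β = 24.0/4.6 = 5.2174.
Difference = 5.2174 − 5.0000 = 0.2174.

0.2174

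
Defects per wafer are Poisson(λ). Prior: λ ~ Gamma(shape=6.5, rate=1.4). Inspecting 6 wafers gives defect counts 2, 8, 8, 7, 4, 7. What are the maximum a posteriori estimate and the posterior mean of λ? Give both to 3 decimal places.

λ_MAP = 5.608, E[λ|data] = 5.743

Σ counts = 36. Posterior: Gamma(shape = 6.5+36 = 42.5, rate = 1.4+6 = 7.4).
Mode = (α−1)/β = 41.5/7.4 = 5.608.
Mean = α/β = 42.5/7.4 = 5.743.
Right-skewed posterior ⇒ mode < mean.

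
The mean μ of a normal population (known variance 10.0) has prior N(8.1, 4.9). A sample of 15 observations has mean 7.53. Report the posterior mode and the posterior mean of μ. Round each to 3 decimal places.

MAP = 7.598; posterior mean = 7.598

Posterior for μ is Normal. Precision-weighted mean: (1/4.9·8.1 + 15/10.0·7.53) / (1/4.9 + 15/10.0) = 7.598.
A Normal posterior is symmetric, so mode = mean.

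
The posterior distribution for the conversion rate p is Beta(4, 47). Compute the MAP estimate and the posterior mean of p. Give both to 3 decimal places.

Mode = (4−1)/(4+47−2) = 3/49 = 0.061.
Mean = 4/(4+47) = 4/51 = 0.078.

MAP estimate = 0.061, posterior mean = 0.078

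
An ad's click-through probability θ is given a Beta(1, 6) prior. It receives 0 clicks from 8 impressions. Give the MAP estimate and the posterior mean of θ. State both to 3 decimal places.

Posterior: Beta(1+0, 6+8) = Beta(1, 14).
Since α = 1 ≤ 1 and β > 1, the Beta density is monotone decreasing on [0,1]; the mode is at 0.
Mean = 1/(1+14) = 0.067.

MAP: 0.000. Posterior mean: 0.067.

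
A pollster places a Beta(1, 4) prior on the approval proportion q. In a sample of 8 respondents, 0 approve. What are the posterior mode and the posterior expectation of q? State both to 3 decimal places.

Posterior: Beta(1+0, 4+8) = Beta(1, 12).
Since α = 1 ≤ 1 and β > 1, the Beta density is monotone decreasing on [0,1]; the mode is at 0.
Mean = 1/(1+12) = 0.077.

MAP: 0.000. Posterior mean: 0.077.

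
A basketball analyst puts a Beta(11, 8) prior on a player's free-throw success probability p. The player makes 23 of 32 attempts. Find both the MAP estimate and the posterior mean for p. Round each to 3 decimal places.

Posterior: Beta(11+23, 8+9) = Beta(34, 17).
Mode = (34−1)/(34+17−2) = 33/49 = 0.673.
Mean = 34/(34+17) = 34/51 = 0.667.

p_MAP = 0.673, E[p|data] = 0.667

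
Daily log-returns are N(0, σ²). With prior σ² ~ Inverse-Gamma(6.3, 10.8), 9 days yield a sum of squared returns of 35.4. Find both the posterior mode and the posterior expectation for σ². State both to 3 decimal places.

MAP: 2.415. Posterior mean: 2.908.

Posterior: Inverse-Gamma(shape = 6.3+9/2 = 10.8, scale = 10.8+35.4/2 = 28.5).
Mode = β/(α+1) = 28.5/11.8 = 2.415.
Mean = β/(α−1) = 28.5/9.8 = 2.908.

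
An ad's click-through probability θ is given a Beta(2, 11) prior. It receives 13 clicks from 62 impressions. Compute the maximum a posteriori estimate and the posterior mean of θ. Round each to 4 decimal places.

MAP = 0.1918, posterior mean = 0.2000

Posterior: Beta(2+13, 11+49) = Beta(15, 60).
Mode = (15−1)/(15+60−2) = 14/73 = 0.1918.
Mean = 15/(15+60) = 15/75 = 0.2000.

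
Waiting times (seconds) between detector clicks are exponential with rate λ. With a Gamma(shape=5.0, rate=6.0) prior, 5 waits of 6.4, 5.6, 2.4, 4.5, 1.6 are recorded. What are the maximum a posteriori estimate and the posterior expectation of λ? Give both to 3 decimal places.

Σ times = 20.5. Posterior: Gamma(shape = 5.0+5 = 10.0, rate = 6.0+20.5 = 26.5).
Mode = (α−1)/β = 9.0/26.5 = 0.340.
Mean = α/β = 10.0/26.5 = 0.377.
Right-skewed posterior ⇒ mode < mean.

λ_MAP = 0.340, E[λ|data] = 0.377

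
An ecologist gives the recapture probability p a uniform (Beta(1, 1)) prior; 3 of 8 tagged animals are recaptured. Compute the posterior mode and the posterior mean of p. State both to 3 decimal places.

Posterior: Beta(1+3, 1+5) = Beta(4, 6).
Mode = (4−1)/(4+6−2) = 3/8 = 0.375.
With a flat prior the MAP equals the MLE, 3/8.
Mean = 4/(4+6) = 4/10 = 0.400.

MAP: 0.375. Posterior mean: 0.400.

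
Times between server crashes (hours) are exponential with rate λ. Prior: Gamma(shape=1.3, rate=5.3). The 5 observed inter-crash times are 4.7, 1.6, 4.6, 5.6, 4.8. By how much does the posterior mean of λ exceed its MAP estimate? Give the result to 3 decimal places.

0.038

Σ times = 21.3. Posterior: Gamma(shape = 1.3+5 = 6.3, rate = 5.3+21.3 = 26.6).
Mode = (α−1)/β = 5.3/26.6 = 0.199.
Mean = α/β = 6.3/26.6 = 0.237.
Difference = 0.237 − 0.199 = 0.038.
The posterior is right-skewed, so the mean exceeds the mode.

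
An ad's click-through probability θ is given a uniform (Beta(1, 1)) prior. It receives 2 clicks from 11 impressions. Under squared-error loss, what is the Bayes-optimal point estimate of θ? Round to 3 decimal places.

Posterior: Beta(1+2, 1+9) = Beta(3, 10).
Mode = (3−1)/(3+10−2) = 2/11 = 0.182.
Mean = 3/(3+10) = 3/13 = 0.231.
Squared-error loss ⇒ the optimal estimator is the posterior mean.

0.231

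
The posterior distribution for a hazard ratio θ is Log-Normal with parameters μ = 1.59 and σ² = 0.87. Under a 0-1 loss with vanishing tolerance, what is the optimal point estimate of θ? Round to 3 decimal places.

Mode = exp(μ − σ²) = exp(0.72) = 2.054.
Mean = exp(μ + σ²/2) = exp(2.025) = 7.576.
This is the posterior mode — the MAP estimate.

2.054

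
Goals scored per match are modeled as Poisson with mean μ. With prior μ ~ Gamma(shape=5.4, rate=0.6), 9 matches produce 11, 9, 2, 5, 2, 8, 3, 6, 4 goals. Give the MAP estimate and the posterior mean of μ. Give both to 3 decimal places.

Σ counts = 50. Posterior: Gamma(shape = 5.4+50 = 55.4, rate = 0.6+9 = 9.6).
Mode = (α−1)/β = 54.4/9.6 = 5.667.
Mean = α/β = 55.4/9.6 = 5.771.
Mean > mode: the posterior has a right tail.

MAP = 5.667, posterior mean = 5.771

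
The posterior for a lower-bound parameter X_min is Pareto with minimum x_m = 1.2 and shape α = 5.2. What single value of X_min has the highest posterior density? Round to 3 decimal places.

The Pareto density is strictly decreasing on [x_m, ∞), so the mode is x_m = 1.200.
Mean = α·x_m/(α−1) = 5.2·1.2/4.2 = 1.486.
This is the posterior mode — the MAP estimate.

1.200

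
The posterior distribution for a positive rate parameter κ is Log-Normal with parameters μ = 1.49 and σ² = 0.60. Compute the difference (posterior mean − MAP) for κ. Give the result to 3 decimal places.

Mode = exp(μ − σ²) = exp(0.89) = 2.435.
Mean = exp(μ + σ²/2) = exp(1.790) = 5.989.
Difference = 5.989 − 2.435 = 3.554.
Mean > mode: the posterior has a right tail.

3.554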